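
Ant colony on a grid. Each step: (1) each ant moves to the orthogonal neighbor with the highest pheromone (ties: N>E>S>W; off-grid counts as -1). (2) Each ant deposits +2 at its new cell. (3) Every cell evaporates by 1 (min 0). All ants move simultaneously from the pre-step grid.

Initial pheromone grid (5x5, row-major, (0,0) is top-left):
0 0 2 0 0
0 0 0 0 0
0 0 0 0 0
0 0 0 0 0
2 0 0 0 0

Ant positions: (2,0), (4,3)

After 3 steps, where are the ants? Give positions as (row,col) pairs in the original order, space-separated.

Step 1: ant0:(2,0)->N->(1,0) | ant1:(4,3)->N->(3,3)
  grid max=1 at (0,2)
Step 2: ant0:(1,0)->N->(0,0) | ant1:(3,3)->N->(2,3)
  grid max=1 at (0,0)
Step 3: ant0:(0,0)->E->(0,1) | ant1:(2,3)->N->(1,3)
  grid max=1 at (0,1)

(0,1) (1,3)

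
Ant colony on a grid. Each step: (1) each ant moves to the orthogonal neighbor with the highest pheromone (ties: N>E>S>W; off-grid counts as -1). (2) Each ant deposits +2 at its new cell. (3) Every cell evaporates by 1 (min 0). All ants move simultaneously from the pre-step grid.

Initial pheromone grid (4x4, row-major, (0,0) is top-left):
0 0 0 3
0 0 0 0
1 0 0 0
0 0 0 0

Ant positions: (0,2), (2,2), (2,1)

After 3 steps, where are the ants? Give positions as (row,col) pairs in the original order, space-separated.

Step 1: ant0:(0,2)->E->(0,3) | ant1:(2,2)->N->(1,2) | ant2:(2,1)->W->(2,0)
  grid max=4 at (0,3)
Step 2: ant0:(0,3)->S->(1,3) | ant1:(1,2)->N->(0,2) | ant2:(2,0)->N->(1,0)
  grid max=3 at (0,3)
Step 3: ant0:(1,3)->N->(0,3) | ant1:(0,2)->E->(0,3) | ant2:(1,0)->S->(2,0)
  grid max=6 at (0,3)

(0,3) (0,3) (2,0)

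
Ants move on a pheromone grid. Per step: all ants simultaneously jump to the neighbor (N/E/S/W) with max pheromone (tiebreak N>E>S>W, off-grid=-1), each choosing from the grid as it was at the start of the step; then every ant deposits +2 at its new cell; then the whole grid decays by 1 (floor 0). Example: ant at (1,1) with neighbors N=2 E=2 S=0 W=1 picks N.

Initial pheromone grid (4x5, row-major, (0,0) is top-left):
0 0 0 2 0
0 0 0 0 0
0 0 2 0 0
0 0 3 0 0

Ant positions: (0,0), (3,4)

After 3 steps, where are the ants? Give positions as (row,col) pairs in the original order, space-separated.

Step 1: ant0:(0,0)->E->(0,1) | ant1:(3,4)->N->(2,4)
  grid max=2 at (3,2)
Step 2: ant0:(0,1)->E->(0,2) | ant1:(2,4)->N->(1,4)
  grid max=1 at (0,2)
Step 3: ant0:(0,2)->E->(0,3) | ant1:(1,4)->N->(0,4)
  grid max=1 at (0,3)

(0,3) (0,4)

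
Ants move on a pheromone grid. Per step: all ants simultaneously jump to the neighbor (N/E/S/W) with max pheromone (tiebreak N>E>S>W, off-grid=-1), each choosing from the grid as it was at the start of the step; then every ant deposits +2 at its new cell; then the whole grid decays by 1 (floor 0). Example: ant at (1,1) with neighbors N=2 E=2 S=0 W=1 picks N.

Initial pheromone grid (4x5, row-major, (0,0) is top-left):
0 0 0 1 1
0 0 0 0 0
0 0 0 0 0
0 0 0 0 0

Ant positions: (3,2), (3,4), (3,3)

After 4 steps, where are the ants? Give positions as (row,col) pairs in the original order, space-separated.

Step 1: ant0:(3,2)->N->(2,2) | ant1:(3,4)->N->(2,4) | ant2:(3,3)->N->(2,3)
  grid max=1 at (2,2)
Step 2: ant0:(2,2)->E->(2,3) | ant1:(2,4)->W->(2,3) | ant2:(2,3)->E->(2,4)
  grid max=4 at (2,3)
Step 3: ant0:(2,3)->E->(2,4) | ant1:(2,3)->E->(2,4) | ant2:(2,4)->W->(2,3)
  grid max=5 at (2,3)
Step 4: ant0:(2,4)->W->(2,3) | ant1:(2,4)->W->(2,3) | ant2:(2,3)->E->(2,4)
  grid max=8 at (2,3)

(2,3) (2,3) (2,4)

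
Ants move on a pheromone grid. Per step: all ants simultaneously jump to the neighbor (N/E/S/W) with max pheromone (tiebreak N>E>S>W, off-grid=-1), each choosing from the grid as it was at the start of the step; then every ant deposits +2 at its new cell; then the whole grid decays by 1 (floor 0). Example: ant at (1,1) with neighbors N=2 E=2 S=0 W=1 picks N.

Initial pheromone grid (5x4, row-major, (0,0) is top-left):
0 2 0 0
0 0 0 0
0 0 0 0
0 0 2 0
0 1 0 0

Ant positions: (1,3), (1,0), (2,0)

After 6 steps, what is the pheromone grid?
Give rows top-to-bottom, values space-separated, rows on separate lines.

After step 1: ants at (0,3),(0,0),(1,0)
  1 1 0 1
  1 0 0 0
  0 0 0 0
  0 0 1 0
  0 0 0 0
After step 2: ants at (1,3),(0,1),(0,0)
  2 2 0 0
  0 0 0 1
  0 0 0 0
  0 0 0 0
  0 0 0 0
After step 3: ants at (0,3),(0,0),(0,1)
  3 3 0 1
  0 0 0 0
  0 0 0 0
  0 0 0 0
  0 0 0 0
After step 4: ants at (1,3),(0,1),(0,0)
  4 4 0 0
  0 0 0 1
  0 0 0 0
  0 0 0 0
  0 0 0 0
After step 5: ants at (0,3),(0,0),(0,1)
  5 5 0 1
  0 0 0 0
  0 0 0 0
  0 0 0 0
  0 0 0 0
After step 6: ants at (1,3),(0,1),(0,0)
  6 6 0 0
  0 0 0 1
  0 0 0 0
  0 0 0 0
  0 0 0 0

6 6 0 0
0 0 0 1
0 0 0 0
0 0 0 0
0 0 0 0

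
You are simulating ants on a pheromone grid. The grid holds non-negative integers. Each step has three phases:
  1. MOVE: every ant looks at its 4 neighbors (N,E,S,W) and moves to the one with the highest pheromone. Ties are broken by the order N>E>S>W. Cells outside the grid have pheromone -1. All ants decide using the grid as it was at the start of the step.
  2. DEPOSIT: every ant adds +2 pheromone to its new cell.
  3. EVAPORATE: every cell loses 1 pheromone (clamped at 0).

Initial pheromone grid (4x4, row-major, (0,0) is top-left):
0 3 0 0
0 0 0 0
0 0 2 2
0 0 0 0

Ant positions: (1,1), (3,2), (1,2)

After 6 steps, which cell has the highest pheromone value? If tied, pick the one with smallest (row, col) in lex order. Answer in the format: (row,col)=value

Answer: (2,2)=8

Derivation:
Step 1: ant0:(1,1)->N->(0,1) | ant1:(3,2)->N->(2,2) | ant2:(1,2)->S->(2,2)
  grid max=5 at (2,2)
Step 2: ant0:(0,1)->E->(0,2) | ant1:(2,2)->E->(2,3) | ant2:(2,2)->E->(2,3)
  grid max=4 at (2,2)
Step 3: ant0:(0,2)->W->(0,1) | ant1:(2,3)->W->(2,2) | ant2:(2,3)->W->(2,2)
  grid max=7 at (2,2)
Step 4: ant0:(0,1)->E->(0,2) | ant1:(2,2)->E->(2,3) | ant2:(2,2)->E->(2,3)
  grid max=6 at (2,2)
Step 5: ant0:(0,2)->W->(0,1) | ant1:(2,3)->W->(2,2) | ant2:(2,3)->W->(2,2)
  grid max=9 at (2,2)
Step 6: ant0:(0,1)->E->(0,2) | ant1:(2,2)->E->(2,3) | ant2:(2,2)->E->(2,3)
  grid max=8 at (2,2)
Final grid:
  0 3 1 0
  0 0 0 0
  0 0 8 8
  0 0 0 0
Max pheromone 8 at (2,2)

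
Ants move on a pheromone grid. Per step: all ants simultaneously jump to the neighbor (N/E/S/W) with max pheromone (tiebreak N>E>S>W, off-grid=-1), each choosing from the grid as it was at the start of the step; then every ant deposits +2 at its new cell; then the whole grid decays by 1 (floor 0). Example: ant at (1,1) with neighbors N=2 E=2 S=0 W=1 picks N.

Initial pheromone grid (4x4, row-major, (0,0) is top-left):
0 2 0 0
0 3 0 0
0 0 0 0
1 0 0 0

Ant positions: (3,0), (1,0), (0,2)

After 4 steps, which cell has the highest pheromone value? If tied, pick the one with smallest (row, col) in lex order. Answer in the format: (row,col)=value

Step 1: ant0:(3,0)->N->(2,0) | ant1:(1,0)->E->(1,1) | ant2:(0,2)->W->(0,1)
  grid max=4 at (1,1)
Step 2: ant0:(2,0)->N->(1,0) | ant1:(1,1)->N->(0,1) | ant2:(0,1)->S->(1,1)
  grid max=5 at (1,1)
Step 3: ant0:(1,0)->E->(1,1) | ant1:(0,1)->S->(1,1) | ant2:(1,1)->N->(0,1)
  grid max=8 at (1,1)
Step 4: ant0:(1,1)->N->(0,1) | ant1:(1,1)->N->(0,1) | ant2:(0,1)->S->(1,1)
  grid max=9 at (1,1)
Final grid:
  0 8 0 0
  0 9 0 0
  0 0 0 0
  0 0 0 0
Max pheromone 9 at (1,1)

Answer: (1,1)=9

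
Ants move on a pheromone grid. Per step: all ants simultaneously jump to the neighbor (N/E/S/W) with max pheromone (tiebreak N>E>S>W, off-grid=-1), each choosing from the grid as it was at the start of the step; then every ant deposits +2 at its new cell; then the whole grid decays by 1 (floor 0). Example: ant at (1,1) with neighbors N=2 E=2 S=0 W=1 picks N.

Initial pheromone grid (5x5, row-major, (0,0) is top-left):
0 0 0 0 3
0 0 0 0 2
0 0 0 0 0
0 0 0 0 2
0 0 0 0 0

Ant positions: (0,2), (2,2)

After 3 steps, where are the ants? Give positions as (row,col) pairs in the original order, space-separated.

Step 1: ant0:(0,2)->E->(0,3) | ant1:(2,2)->N->(1,2)
  grid max=2 at (0,4)
Step 2: ant0:(0,3)->E->(0,4) | ant1:(1,2)->N->(0,2)
  grid max=3 at (0,4)
Step 3: ant0:(0,4)->S->(1,4) | ant1:(0,2)->E->(0,3)
  grid max=2 at (0,4)

(1,4) (0,3)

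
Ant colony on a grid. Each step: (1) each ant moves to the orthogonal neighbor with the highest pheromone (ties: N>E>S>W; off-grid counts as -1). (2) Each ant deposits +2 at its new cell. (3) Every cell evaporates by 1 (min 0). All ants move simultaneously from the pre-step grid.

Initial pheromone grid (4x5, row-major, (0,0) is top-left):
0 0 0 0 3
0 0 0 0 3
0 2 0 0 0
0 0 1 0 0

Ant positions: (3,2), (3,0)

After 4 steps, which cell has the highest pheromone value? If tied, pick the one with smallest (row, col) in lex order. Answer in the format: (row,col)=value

Answer: (2,1)=6

Derivation:
Step 1: ant0:(3,2)->N->(2,2) | ant1:(3,0)->N->(2,0)
  grid max=2 at (0,4)
Step 2: ant0:(2,2)->W->(2,1) | ant1:(2,0)->E->(2,1)
  grid max=4 at (2,1)
Step 3: ant0:(2,1)->N->(1,1) | ant1:(2,1)->N->(1,1)
  grid max=3 at (1,1)
Step 4: ant0:(1,1)->S->(2,1) | ant1:(1,1)->S->(2,1)
  grid max=6 at (2,1)
Final grid:
  0 0 0 0 0
  0 2 0 0 0
  0 6 0 0 0
  0 0 0 0 0
Max pheromone 6 at (2,1)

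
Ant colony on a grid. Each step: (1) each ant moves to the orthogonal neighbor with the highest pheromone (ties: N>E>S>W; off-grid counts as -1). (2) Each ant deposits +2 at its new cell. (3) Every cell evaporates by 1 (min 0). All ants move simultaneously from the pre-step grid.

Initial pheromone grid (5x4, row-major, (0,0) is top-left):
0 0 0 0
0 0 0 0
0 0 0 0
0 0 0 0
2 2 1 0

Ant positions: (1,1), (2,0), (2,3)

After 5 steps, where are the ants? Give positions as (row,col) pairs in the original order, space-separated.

Step 1: ant0:(1,1)->N->(0,1) | ant1:(2,0)->N->(1,0) | ant2:(2,3)->N->(1,3)
  grid max=1 at (0,1)
Step 2: ant0:(0,1)->E->(0,2) | ant1:(1,0)->N->(0,0) | ant2:(1,3)->N->(0,3)
  grid max=1 at (0,0)
Step 3: ant0:(0,2)->E->(0,3) | ant1:(0,0)->E->(0,1) | ant2:(0,3)->W->(0,2)
  grid max=2 at (0,2)
Step 4: ant0:(0,3)->W->(0,2) | ant1:(0,1)->E->(0,2) | ant2:(0,2)->E->(0,3)
  grid max=5 at (0,2)
Step 5: ant0:(0,2)->E->(0,3) | ant1:(0,2)->E->(0,3) | ant2:(0,3)->W->(0,2)
  grid max=6 at (0,2)

(0,3) (0,3) (0,2)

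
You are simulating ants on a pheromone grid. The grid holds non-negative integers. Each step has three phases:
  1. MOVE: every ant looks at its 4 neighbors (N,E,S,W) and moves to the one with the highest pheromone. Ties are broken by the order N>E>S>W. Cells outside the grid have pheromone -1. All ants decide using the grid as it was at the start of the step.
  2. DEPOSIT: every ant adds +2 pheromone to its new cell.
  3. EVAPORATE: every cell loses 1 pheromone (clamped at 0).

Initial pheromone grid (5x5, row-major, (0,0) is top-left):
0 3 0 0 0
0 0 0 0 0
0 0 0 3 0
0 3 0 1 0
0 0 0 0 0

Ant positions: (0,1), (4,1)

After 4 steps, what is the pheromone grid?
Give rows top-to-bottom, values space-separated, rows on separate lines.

After step 1: ants at (0,2),(3,1)
  0 2 1 0 0
  0 0 0 0 0
  0 0 0 2 0
  0 4 0 0 0
  0 0 0 0 0
After step 2: ants at (0,1),(2,1)
  0 3 0 0 0
  0 0 0 0 0
  0 1 0 1 0
  0 3 0 0 0
  0 0 0 0 0
After step 3: ants at (0,2),(3,1)
  0 2 1 0 0
  0 0 0 0 0
  0 0 0 0 0
  0 4 0 0 0
  0 0 0 0 0
After step 4: ants at (0,1),(2,1)
  0 3 0 0 0
  0 0 0 0 0
  0 1 0 0 0
  0 3 0 0 0
  0 0 0 0 0

0 3 0 0 0
0 0 0 0 0
0 1 0 0 0
0 3 0 0 0
0 0 0 0 0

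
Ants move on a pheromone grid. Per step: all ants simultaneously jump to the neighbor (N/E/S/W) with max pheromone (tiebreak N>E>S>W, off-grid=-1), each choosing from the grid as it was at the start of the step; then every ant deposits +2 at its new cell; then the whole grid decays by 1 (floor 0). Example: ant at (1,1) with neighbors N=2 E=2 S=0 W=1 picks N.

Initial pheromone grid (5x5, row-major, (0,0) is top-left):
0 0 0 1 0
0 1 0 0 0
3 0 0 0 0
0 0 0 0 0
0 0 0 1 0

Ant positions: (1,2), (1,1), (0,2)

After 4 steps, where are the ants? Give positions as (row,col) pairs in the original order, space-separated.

Step 1: ant0:(1,2)->W->(1,1) | ant1:(1,1)->N->(0,1) | ant2:(0,2)->E->(0,3)
  grid max=2 at (0,3)
Step 2: ant0:(1,1)->N->(0,1) | ant1:(0,1)->S->(1,1) | ant2:(0,3)->E->(0,4)
  grid max=3 at (1,1)
Step 3: ant0:(0,1)->S->(1,1) | ant1:(1,1)->N->(0,1) | ant2:(0,4)->W->(0,3)
  grid max=4 at (1,1)
Step 4: ant0:(1,1)->N->(0,1) | ant1:(0,1)->S->(1,1) | ant2:(0,3)->E->(0,4)
  grid max=5 at (1,1)

(0,1) (1,1) (0,4)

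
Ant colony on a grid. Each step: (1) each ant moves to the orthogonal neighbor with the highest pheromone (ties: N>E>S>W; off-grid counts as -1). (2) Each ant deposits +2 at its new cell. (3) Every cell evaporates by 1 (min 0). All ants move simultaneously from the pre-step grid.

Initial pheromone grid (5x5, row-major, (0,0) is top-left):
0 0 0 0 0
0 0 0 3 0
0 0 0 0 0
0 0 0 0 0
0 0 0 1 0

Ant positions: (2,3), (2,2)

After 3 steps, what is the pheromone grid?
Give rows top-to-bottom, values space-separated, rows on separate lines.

After step 1: ants at (1,3),(1,2)
  0 0 0 0 0
  0 0 1 4 0
  0 0 0 0 0
  0 0 0 0 0
  0 0 0 0 0
After step 2: ants at (1,2),(1,3)
  0 0 0 0 0
  0 0 2 5 0
  0 0 0 0 0
  0 0 0 0 0
  0 0 0 0 0
After step 3: ants at (1,3),(1,2)
  0 0 0 0 0
  0 0 3 6 0
  0 0 0 0 0
  0 0 0 0 0
  0 0 0 0 0

0 0 0 0 0
0 0 3 6 0
0 0 0 0 0
0 0 0 0 0
0 0 0 0 0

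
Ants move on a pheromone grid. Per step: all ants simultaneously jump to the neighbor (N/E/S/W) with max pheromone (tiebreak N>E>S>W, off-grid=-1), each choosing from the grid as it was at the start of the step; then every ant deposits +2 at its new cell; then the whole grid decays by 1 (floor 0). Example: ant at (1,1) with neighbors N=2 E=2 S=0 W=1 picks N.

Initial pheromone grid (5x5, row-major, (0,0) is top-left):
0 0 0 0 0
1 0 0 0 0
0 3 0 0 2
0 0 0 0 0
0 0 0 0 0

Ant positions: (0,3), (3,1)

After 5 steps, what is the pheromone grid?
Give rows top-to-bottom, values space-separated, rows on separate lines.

After step 1: ants at (0,4),(2,1)
  0 0 0 0 1
  0 0 0 0 0
  0 4 0 0 1
  0 0 0 0 0
  0 0 0 0 0
After step 2: ants at (1,4),(1,1)
  0 0 0 0 0
  0 1 0 0 1
  0 3 0 0 0
  0 0 0 0 0
  0 0 0 0 0
After step 3: ants at (0,4),(2,1)
  0 0 0 0 1
  0 0 0 0 0
  0 4 0 0 0
  0 0 0 0 0
  0 0 0 0 0
After step 4: ants at (1,4),(1,1)
  0 0 0 0 0
  0 1 0 0 1
  0 3 0 0 0
  0 0 0 0 0
  0 0 0 0 0
After step 5: ants at (0,4),(2,1)
  0 0 0 0 1
  0 0 0 0 0
  0 4 0 0 0
  0 0 0 0 0
  0 0 0 0 0

0 0 0 0 1
0 0 0 0 0
0 4 0 0 0
0 0 0 0 0
0 0 0 0 0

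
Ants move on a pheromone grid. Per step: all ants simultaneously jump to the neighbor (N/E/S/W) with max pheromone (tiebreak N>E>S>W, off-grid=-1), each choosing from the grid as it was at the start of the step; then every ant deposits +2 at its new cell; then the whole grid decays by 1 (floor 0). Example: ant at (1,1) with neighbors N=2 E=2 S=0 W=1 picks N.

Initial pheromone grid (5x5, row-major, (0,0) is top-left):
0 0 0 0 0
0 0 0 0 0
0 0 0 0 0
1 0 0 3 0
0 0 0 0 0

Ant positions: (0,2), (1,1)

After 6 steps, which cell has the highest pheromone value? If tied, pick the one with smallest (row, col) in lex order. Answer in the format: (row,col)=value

Answer: (0,4)=5

Derivation:
Step 1: ant0:(0,2)->E->(0,3) | ant1:(1,1)->N->(0,1)
  grid max=2 at (3,3)
Step 2: ant0:(0,3)->E->(0,4) | ant1:(0,1)->E->(0,2)
  grid max=1 at (0,2)
Step 3: ant0:(0,4)->S->(1,4) | ant1:(0,2)->E->(0,3)
  grid max=1 at (0,3)
Step 4: ant0:(1,4)->N->(0,4) | ant1:(0,3)->E->(0,4)
  grid max=3 at (0,4)
Step 5: ant0:(0,4)->S->(1,4) | ant1:(0,4)->S->(1,4)
  grid max=3 at (1,4)
Step 6: ant0:(1,4)->N->(0,4) | ant1:(1,4)->N->(0,4)
  grid max=5 at (0,4)
Final grid:
  0 0 0 0 5
  0 0 0 0 2
  0 0 0 0 0
  0 0 0 0 0
  0 0 0 0 0
Max pheromone 5 at (0,4)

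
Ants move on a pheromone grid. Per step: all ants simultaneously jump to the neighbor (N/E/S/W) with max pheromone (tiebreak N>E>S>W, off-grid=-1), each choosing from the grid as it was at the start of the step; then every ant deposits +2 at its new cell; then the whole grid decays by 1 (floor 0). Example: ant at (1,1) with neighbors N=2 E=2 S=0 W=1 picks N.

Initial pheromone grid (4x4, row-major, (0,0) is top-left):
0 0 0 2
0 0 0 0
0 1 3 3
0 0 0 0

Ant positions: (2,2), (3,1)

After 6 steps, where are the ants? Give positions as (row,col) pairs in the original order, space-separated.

Step 1: ant0:(2,2)->E->(2,3) | ant1:(3,1)->N->(2,1)
  grid max=4 at (2,3)
Step 2: ant0:(2,3)->W->(2,2) | ant1:(2,1)->E->(2,2)
  grid max=5 at (2,2)
Step 3: ant0:(2,2)->E->(2,3) | ant1:(2,2)->E->(2,3)
  grid max=6 at (2,3)
Step 4: ant0:(2,3)->W->(2,2) | ant1:(2,3)->W->(2,2)
  grid max=7 at (2,2)
Step 5: ant0:(2,2)->E->(2,3) | ant1:(2,2)->E->(2,3)
  grid max=8 at (2,3)
Step 6: ant0:(2,3)->W->(2,2) | ant1:(2,3)->W->(2,2)
  grid max=9 at (2,2)

(2,2) (2,2)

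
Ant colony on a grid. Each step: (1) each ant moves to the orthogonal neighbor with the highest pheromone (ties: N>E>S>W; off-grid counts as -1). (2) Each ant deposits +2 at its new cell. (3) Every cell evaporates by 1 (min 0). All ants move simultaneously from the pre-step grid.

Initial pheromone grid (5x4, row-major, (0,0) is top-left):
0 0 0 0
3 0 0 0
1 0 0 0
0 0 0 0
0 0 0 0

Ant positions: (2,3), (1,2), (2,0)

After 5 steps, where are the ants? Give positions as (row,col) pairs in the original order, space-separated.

Step 1: ant0:(2,3)->N->(1,3) | ant1:(1,2)->N->(0,2) | ant2:(2,0)->N->(1,0)
  grid max=4 at (1,0)
Step 2: ant0:(1,3)->N->(0,3) | ant1:(0,2)->E->(0,3) | ant2:(1,0)->N->(0,0)
  grid max=3 at (0,3)
Step 3: ant0:(0,3)->S->(1,3) | ant1:(0,3)->S->(1,3) | ant2:(0,0)->S->(1,0)
  grid max=4 at (1,0)
Step 4: ant0:(1,3)->N->(0,3) | ant1:(1,3)->N->(0,3) | ant2:(1,0)->N->(0,0)
  grid max=5 at (0,3)
Step 5: ant0:(0,3)->S->(1,3) | ant1:(0,3)->S->(1,3) | ant2:(0,0)->S->(1,0)
  grid max=5 at (1,3)

(1,3) (1,3) (1,0)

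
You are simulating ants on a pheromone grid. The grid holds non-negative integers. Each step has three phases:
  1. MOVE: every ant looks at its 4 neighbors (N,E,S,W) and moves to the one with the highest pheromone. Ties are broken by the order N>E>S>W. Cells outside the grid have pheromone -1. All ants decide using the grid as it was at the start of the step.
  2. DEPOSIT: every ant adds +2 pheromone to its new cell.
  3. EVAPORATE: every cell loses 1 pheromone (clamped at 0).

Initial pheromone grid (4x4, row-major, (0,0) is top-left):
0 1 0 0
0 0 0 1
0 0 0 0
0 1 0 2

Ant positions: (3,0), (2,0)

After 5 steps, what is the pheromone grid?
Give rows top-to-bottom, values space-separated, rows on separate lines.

After step 1: ants at (3,1),(1,0)
  0 0 0 0
  1 0 0 0
  0 0 0 0
  0 2 0 1
After step 2: ants at (2,1),(0,0)
  1 0 0 0
  0 0 0 0
  0 1 0 0
  0 1 0 0
After step 3: ants at (3,1),(0,1)
  0 1 0 0
  0 0 0 0
  0 0 0 0
  0 2 0 0
After step 4: ants at (2,1),(0,2)
  0 0 1 0
  0 0 0 0
  0 1 0 0
  0 1 0 0
After step 5: ants at (3,1),(0,3)
  0 0 0 1
  0 0 0 0
  0 0 0 0
  0 2 0 0

0 0 0 1
0 0 0 0
0 0 0 0
0 2 0 0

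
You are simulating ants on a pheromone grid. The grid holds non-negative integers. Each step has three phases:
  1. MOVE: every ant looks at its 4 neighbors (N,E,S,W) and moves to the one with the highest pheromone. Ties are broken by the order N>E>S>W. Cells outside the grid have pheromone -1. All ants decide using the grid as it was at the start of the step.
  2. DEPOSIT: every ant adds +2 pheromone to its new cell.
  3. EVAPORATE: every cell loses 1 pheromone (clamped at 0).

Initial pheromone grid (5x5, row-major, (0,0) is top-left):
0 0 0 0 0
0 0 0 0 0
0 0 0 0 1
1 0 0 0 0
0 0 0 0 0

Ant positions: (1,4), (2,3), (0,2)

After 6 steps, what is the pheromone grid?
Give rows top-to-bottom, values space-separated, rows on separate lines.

After step 1: ants at (2,4),(2,4),(0,3)
  0 0 0 1 0
  0 0 0 0 0
  0 0 0 0 4
  0 0 0 0 0
  0 0 0 0 0
After step 2: ants at (1,4),(1,4),(0,4)
  0 0 0 0 1
  0 0 0 0 3
  0 0 0 0 3
  0 0 0 0 0
  0 0 0 0 0
After step 3: ants at (2,4),(2,4),(1,4)
  0 0 0 0 0
  0 0 0 0 4
  0 0 0 0 6
  0 0 0 0 0
  0 0 0 0 0
After step 4: ants at (1,4),(1,4),(2,4)
  0 0 0 0 0
  0 0 0 0 7
  0 0 0 0 7
  0 0 0 0 0
  0 0 0 0 0
After step 5: ants at (2,4),(2,4),(1,4)
  0 0 0 0 0
  0 0 0 0 8
  0 0 0 0 10
  0 0 0 0 0
  0 0 0 0 0
After step 6: ants at (1,4),(1,4),(2,4)
  0 0 0 0 0
  0 0 0 0 11
  0 0 0 0 11
  0 0 0 0 0
  0 0 0 0 0

0 0 0 0 0
0 0 0 0 11
0 0 0 0 11
0 0 0 0 0
0 0 0 0 0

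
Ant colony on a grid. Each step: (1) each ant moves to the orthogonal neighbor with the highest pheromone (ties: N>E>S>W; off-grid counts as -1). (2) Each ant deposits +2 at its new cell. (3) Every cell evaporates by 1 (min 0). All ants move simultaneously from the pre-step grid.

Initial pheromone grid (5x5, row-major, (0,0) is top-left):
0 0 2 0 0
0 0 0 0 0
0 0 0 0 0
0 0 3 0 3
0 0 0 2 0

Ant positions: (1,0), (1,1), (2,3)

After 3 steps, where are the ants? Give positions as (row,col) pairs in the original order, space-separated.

Step 1: ant0:(1,0)->N->(0,0) | ant1:(1,1)->N->(0,1) | ant2:(2,3)->N->(1,3)
  grid max=2 at (3,2)
Step 2: ant0:(0,0)->E->(0,1) | ant1:(0,1)->E->(0,2) | ant2:(1,3)->N->(0,3)
  grid max=2 at (0,1)
Step 3: ant0:(0,1)->E->(0,2) | ant1:(0,2)->W->(0,1) | ant2:(0,3)->W->(0,2)
  grid max=5 at (0,2)

(0,2) (0,1) (0,2)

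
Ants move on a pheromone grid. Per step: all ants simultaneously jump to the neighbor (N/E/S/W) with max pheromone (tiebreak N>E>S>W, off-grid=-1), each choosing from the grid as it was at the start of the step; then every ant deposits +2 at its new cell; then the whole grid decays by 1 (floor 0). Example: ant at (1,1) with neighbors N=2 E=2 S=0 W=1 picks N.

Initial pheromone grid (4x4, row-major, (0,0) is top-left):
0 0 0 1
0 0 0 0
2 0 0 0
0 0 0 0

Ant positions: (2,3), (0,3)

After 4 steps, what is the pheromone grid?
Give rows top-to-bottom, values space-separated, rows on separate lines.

After step 1: ants at (1,3),(1,3)
  0 0 0 0
  0 0 0 3
  1 0 0 0
  0 0 0 0
After step 2: ants at (0,3),(0,3)
  0 0 0 3
  0 0 0 2
  0 0 0 0
  0 0 0 0
After step 3: ants at (1,3),(1,3)
  0 0 0 2
  0 0 0 5
  0 0 0 0
  0 0 0 0
After step 4: ants at (0,3),(0,3)
  0 0 0 5
  0 0 0 4
  0 0 0 0
  0 0 0 0

0 0 0 5
0 0 0 4
0 0 0 0
0 0 0 0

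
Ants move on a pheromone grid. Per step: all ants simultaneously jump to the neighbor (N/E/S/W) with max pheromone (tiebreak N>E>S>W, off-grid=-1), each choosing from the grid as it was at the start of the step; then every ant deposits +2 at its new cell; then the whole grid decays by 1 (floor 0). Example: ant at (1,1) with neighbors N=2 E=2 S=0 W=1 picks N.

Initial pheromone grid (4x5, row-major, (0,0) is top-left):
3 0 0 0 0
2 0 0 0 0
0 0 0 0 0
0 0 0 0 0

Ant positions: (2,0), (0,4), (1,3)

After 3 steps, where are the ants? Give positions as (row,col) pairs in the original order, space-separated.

Step 1: ant0:(2,0)->N->(1,0) | ant1:(0,4)->S->(1,4) | ant2:(1,3)->N->(0,3)
  grid max=3 at (1,0)
Step 2: ant0:(1,0)->N->(0,0) | ant1:(1,4)->N->(0,4) | ant2:(0,3)->E->(0,4)
  grid max=3 at (0,0)
Step 3: ant0:(0,0)->S->(1,0) | ant1:(0,4)->S->(1,4) | ant2:(0,4)->S->(1,4)
  grid max=3 at (1,0)

(1,0) (1,4) (1,4)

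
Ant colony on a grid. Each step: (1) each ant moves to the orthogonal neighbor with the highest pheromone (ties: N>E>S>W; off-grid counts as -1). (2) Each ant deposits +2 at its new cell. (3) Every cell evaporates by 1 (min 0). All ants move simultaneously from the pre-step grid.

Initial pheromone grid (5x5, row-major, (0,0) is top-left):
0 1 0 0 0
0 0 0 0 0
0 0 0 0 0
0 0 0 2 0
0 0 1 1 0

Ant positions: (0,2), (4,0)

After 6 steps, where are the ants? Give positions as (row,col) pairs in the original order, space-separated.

Step 1: ant0:(0,2)->W->(0,1) | ant1:(4,0)->N->(3,0)
  grid max=2 at (0,1)
Step 2: ant0:(0,1)->E->(0,2) | ant1:(3,0)->N->(2,0)
  grid max=1 at (0,1)
Step 3: ant0:(0,2)->W->(0,1) | ant1:(2,0)->N->(1,0)
  grid max=2 at (0,1)
Step 4: ant0:(0,1)->E->(0,2) | ant1:(1,0)->N->(0,0)
  grid max=1 at (0,0)
Step 5: ant0:(0,2)->W->(0,1) | ant1:(0,0)->E->(0,1)
  grid max=4 at (0,1)
Step 6: ant0:(0,1)->E->(0,2) | ant1:(0,1)->E->(0,2)
  grid max=3 at (0,1)

(0,2) (0,2)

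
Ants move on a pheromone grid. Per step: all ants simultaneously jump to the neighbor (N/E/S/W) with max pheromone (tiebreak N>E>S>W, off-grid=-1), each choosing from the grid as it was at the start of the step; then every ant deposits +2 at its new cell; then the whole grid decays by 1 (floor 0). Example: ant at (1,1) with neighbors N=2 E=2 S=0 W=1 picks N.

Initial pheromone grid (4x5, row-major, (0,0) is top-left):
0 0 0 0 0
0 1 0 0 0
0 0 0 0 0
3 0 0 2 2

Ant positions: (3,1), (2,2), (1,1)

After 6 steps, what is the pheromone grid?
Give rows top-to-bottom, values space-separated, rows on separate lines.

After step 1: ants at (3,0),(1,2),(0,1)
  0 1 0 0 0
  0 0 1 0 0
  0 0 0 0 0
  4 0 0 1 1
After step 2: ants at (2,0),(0,2),(0,2)
  0 0 3 0 0
  0 0 0 0 0
  1 0 0 0 0
  3 0 0 0 0
After step 3: ants at (3,0),(0,3),(0,3)
  0 0 2 3 0
  0 0 0 0 0
  0 0 0 0 0
  4 0 0 0 0
After step 4: ants at (2,0),(0,2),(0,2)
  0 0 5 2 0
  0 0 0 0 0
  1 0 0 0 0
  3 0 0 0 0
After step 5: ants at (3,0),(0,3),(0,3)
  0 0 4 5 0
  0 0 0 0 0
  0 0 0 0 0
  4 0 0 0 0
After step 6: ants at (2,0),(0,2),(0,2)
  0 0 7 4 0
  0 0 0 0 0
  1 0 0 0 0
  3 0 0 0 0

0 0 7 4 0
0 0 0 0 0
1 0 0 0 0
3 0 0 0 0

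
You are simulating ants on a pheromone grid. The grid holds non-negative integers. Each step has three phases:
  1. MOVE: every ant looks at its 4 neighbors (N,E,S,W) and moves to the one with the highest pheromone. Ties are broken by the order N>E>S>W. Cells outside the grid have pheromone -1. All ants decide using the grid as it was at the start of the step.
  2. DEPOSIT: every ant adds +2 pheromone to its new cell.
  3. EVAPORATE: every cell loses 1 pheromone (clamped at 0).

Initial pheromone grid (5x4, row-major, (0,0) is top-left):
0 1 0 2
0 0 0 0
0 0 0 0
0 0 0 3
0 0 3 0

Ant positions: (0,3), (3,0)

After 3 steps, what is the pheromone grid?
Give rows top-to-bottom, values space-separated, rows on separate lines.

After step 1: ants at (1,3),(2,0)
  0 0 0 1
  0 0 0 1
  1 0 0 0
  0 0 0 2
  0 0 2 0
After step 2: ants at (0,3),(1,0)
  0 0 0 2
  1 0 0 0
  0 0 0 0
  0 0 0 1
  0 0 1 0
After step 3: ants at (1,3),(0,0)
  1 0 0 1
  0 0 0 1
  0 0 0 0
  0 0 0 0
  0 0 0 0

1 0 0 1
0 0 0 1
0 0 0 0
0 0 0 0
0 0 0 0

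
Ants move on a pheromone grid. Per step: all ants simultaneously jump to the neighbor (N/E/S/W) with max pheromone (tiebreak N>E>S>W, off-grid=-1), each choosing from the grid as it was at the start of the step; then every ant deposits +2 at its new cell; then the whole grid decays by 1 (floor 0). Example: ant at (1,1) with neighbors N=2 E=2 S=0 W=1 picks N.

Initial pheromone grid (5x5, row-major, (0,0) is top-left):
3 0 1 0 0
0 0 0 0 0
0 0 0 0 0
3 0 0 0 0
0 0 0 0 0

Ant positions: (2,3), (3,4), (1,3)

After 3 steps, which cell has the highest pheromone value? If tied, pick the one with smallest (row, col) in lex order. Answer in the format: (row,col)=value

Step 1: ant0:(2,3)->N->(1,3) | ant1:(3,4)->N->(2,4) | ant2:(1,3)->N->(0,3)
  grid max=2 at (0,0)
Step 2: ant0:(1,3)->N->(0,3) | ant1:(2,4)->N->(1,4) | ant2:(0,3)->S->(1,3)
  grid max=2 at (0,3)
Step 3: ant0:(0,3)->S->(1,3) | ant1:(1,4)->W->(1,3) | ant2:(1,3)->N->(0,3)
  grid max=5 at (1,3)
Final grid:
  0 0 0 3 0
  0 0 0 5 0
  0 0 0 0 0
  0 0 0 0 0
  0 0 0 0 0
Max pheromone 5 at (1,3)

Answer: (1,3)=5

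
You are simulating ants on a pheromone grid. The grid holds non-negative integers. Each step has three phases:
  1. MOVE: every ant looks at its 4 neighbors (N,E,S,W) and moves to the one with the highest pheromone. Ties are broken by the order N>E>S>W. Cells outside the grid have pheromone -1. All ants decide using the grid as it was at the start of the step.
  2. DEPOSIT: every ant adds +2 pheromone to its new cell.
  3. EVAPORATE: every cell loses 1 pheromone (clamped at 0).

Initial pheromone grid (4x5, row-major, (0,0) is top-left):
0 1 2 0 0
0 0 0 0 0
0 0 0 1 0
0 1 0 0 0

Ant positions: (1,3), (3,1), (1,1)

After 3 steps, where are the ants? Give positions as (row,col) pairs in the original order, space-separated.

Step 1: ant0:(1,3)->S->(2,3) | ant1:(3,1)->N->(2,1) | ant2:(1,1)->N->(0,1)
  grid max=2 at (0,1)
Step 2: ant0:(2,3)->N->(1,3) | ant1:(2,1)->N->(1,1) | ant2:(0,1)->E->(0,2)
  grid max=2 at (0,2)
Step 3: ant0:(1,3)->S->(2,3) | ant1:(1,1)->N->(0,1) | ant2:(0,2)->W->(0,1)
  grid max=4 at (0,1)

(2,3) (0,1) (0,1)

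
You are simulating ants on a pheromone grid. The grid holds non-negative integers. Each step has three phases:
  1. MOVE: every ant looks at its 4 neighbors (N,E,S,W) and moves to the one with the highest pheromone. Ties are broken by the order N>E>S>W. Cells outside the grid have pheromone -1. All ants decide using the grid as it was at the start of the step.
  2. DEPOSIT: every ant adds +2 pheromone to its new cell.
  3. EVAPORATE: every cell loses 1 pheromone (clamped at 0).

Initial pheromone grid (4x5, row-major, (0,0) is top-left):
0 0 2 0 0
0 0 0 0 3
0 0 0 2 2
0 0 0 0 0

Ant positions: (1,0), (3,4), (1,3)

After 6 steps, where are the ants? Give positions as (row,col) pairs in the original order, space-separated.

Step 1: ant0:(1,0)->N->(0,0) | ant1:(3,4)->N->(2,4) | ant2:(1,3)->E->(1,4)
  grid max=4 at (1,4)
Step 2: ant0:(0,0)->E->(0,1) | ant1:(2,4)->N->(1,4) | ant2:(1,4)->S->(2,4)
  grid max=5 at (1,4)
Step 3: ant0:(0,1)->E->(0,2) | ant1:(1,4)->S->(2,4) | ant2:(2,4)->N->(1,4)
  grid max=6 at (1,4)
Step 4: ant0:(0,2)->E->(0,3) | ant1:(2,4)->N->(1,4) | ant2:(1,4)->S->(2,4)
  grid max=7 at (1,4)
Step 5: ant0:(0,3)->E->(0,4) | ant1:(1,4)->S->(2,4) | ant2:(2,4)->N->(1,4)
  grid max=8 at (1,4)
Step 6: ant0:(0,4)->S->(1,4) | ant1:(2,4)->N->(1,4) | ant2:(1,4)->S->(2,4)
  grid max=11 at (1,4)

(1,4) (1,4) (2,4)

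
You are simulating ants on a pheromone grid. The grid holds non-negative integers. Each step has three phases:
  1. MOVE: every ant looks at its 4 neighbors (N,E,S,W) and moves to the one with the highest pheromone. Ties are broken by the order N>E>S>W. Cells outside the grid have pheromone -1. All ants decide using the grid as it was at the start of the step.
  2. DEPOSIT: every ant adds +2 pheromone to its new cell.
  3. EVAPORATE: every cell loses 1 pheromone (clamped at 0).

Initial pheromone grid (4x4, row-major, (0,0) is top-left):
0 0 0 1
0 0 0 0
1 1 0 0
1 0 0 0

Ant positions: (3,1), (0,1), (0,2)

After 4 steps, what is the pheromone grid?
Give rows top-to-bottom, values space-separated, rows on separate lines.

After step 1: ants at (2,1),(0,2),(0,3)
  0 0 1 2
  0 0 0 0
  0 2 0 0
  0 0 0 0
After step 2: ants at (1,1),(0,3),(0,2)
  0 0 2 3
  0 1 0 0
  0 1 0 0
  0 0 0 0
After step 3: ants at (2,1),(0,2),(0,3)
  0 0 3 4
  0 0 0 0
  0 2 0 0
  0 0 0 0
After step 4: ants at (1,1),(0,3),(0,2)
  0 0 4 5
  0 1 0 0
  0 1 0 0
  0 0 0 0

0 0 4 5
0 1 0 0
0 1 0 0
0 0 0 0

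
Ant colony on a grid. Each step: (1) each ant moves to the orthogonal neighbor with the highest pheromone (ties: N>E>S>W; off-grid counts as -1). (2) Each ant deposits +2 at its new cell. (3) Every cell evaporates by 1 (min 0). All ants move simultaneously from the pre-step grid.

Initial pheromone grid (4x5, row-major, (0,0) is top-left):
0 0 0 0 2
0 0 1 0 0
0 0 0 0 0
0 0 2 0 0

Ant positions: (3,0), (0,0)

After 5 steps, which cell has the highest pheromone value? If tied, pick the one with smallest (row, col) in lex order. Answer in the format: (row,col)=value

Step 1: ant0:(3,0)->N->(2,0) | ant1:(0,0)->E->(0,1)
  grid max=1 at (0,1)
Step 2: ant0:(2,0)->N->(1,0) | ant1:(0,1)->E->(0,2)
  grid max=1 at (0,2)
Step 3: ant0:(1,0)->N->(0,0) | ant1:(0,2)->E->(0,3)
  grid max=1 at (0,0)
Step 4: ant0:(0,0)->E->(0,1) | ant1:(0,3)->E->(0,4)
  grid max=1 at (0,1)
Step 5: ant0:(0,1)->E->(0,2) | ant1:(0,4)->S->(1,4)
  grid max=1 at (0,2)
Final grid:
  0 0 1 0 0
  0 0 0 0 1
  0 0 0 0 0
  0 0 0 0 0
Max pheromone 1 at (0,2)

Answer: (0,2)=1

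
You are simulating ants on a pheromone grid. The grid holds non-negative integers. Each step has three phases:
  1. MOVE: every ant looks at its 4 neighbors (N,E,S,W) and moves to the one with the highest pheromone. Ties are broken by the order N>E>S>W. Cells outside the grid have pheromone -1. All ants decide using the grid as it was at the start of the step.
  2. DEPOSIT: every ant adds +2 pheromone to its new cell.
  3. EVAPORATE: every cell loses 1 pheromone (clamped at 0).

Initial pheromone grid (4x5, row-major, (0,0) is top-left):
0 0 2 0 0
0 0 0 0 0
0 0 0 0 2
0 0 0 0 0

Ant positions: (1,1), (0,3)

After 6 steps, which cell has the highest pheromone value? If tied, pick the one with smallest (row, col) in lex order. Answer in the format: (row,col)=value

Step 1: ant0:(1,1)->N->(0,1) | ant1:(0,3)->W->(0,2)
  grid max=3 at (0,2)
Step 2: ant0:(0,1)->E->(0,2) | ant1:(0,2)->W->(0,1)
  grid max=4 at (0,2)
Step 3: ant0:(0,2)->W->(0,1) | ant1:(0,1)->E->(0,2)
  grid max=5 at (0,2)
Step 4: ant0:(0,1)->E->(0,2) | ant1:(0,2)->W->(0,1)
  grid max=6 at (0,2)
Step 5: ant0:(0,2)->W->(0,1) | ant1:(0,1)->E->(0,2)
  grid max=7 at (0,2)
Step 6: ant0:(0,1)->E->(0,2) | ant1:(0,2)->W->(0,1)
  grid max=8 at (0,2)
Final grid:
  0 6 8 0 0
  0 0 0 0 0
  0 0 0 0 0
  0 0 0 0 0
Max pheromone 8 at (0,2)

Answer: (0,2)=8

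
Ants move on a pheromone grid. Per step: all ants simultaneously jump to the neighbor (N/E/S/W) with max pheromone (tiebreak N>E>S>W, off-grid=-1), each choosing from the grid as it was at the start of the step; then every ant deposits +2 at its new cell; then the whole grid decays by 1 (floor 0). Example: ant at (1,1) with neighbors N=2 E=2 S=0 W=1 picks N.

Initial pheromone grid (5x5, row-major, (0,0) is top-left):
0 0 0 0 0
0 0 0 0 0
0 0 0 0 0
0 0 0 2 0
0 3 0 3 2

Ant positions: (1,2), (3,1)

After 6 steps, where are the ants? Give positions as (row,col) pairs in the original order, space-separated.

Step 1: ant0:(1,2)->N->(0,2) | ant1:(3,1)->S->(4,1)
  grid max=4 at (4,1)
Step 2: ant0:(0,2)->E->(0,3) | ant1:(4,1)->N->(3,1)
  grid max=3 at (4,1)
Step 3: ant0:(0,3)->E->(0,4) | ant1:(3,1)->S->(4,1)
  grid max=4 at (4,1)
Step 4: ant0:(0,4)->S->(1,4) | ant1:(4,1)->N->(3,1)
  grid max=3 at (4,1)
Step 5: ant0:(1,4)->N->(0,4) | ant1:(3,1)->S->(4,1)
  grid max=4 at (4,1)
Step 6: ant0:(0,4)->S->(1,4) | ant1:(4,1)->N->(3,1)
  grid max=3 at (4,1)

(1,4) (3,1)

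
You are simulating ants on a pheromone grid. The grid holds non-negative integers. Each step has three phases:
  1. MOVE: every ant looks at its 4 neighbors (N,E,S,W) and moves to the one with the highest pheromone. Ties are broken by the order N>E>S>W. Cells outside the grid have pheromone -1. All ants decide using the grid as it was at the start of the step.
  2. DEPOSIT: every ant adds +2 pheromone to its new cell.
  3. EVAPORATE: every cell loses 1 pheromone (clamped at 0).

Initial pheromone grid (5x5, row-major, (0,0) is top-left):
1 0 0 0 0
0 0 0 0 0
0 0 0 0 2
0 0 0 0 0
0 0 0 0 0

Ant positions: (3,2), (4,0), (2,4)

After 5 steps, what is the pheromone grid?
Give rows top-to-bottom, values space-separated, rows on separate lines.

After step 1: ants at (2,2),(3,0),(1,4)
  0 0 0 0 0
  0 0 0 0 1
  0 0 1 0 1
  1 0 0 0 0
  0 0 0 0 0
After step 2: ants at (1,2),(2,0),(2,4)
  0 0 0 0 0
  0 0 1 0 0
  1 0 0 0 2
  0 0 0 0 0
  0 0 0 0 0
After step 3: ants at (0,2),(1,0),(1,4)
  0 0 1 0 0
  1 0 0 0 1
  0 0 0 0 1
  0 0 0 0 0
  0 0 0 0 0
After step 4: ants at (0,3),(0,0),(2,4)
  1 0 0 1 0
  0 0 0 0 0
  0 0 0 0 2
  0 0 0 0 0
  0 0 0 0 0
After step 5: ants at (0,4),(0,1),(1,4)
  0 1 0 0 1
  0 0 0 0 1
  0 0 0 0 1
  0 0 0 0 0
  0 0 0 0 0

0 1 0 0 1
0 0 0 0 1
0 0 0 0 1
0 0 0 0 0
0 0 0 0 0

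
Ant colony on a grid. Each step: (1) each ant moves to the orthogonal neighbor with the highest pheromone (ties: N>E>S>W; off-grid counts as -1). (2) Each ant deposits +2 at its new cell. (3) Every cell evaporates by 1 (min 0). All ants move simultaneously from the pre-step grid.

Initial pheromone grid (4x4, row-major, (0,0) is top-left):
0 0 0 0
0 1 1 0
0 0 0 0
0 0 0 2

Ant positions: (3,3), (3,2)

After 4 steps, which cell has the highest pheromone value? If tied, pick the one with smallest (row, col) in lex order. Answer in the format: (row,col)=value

Step 1: ant0:(3,3)->N->(2,3) | ant1:(3,2)->E->(3,3)
  grid max=3 at (3,3)
Step 2: ant0:(2,3)->S->(3,3) | ant1:(3,3)->N->(2,3)
  grid max=4 at (3,3)
Step 3: ant0:(3,3)->N->(2,3) | ant1:(2,3)->S->(3,3)
  grid max=5 at (3,3)
Step 4: ant0:(2,3)->S->(3,3) | ant1:(3,3)->N->(2,3)
  grid max=6 at (3,3)
Final grid:
  0 0 0 0
  0 0 0 0
  0 0 0 4
  0 0 0 6
Max pheromone 6 at (3,3)

Answer: (3,3)=6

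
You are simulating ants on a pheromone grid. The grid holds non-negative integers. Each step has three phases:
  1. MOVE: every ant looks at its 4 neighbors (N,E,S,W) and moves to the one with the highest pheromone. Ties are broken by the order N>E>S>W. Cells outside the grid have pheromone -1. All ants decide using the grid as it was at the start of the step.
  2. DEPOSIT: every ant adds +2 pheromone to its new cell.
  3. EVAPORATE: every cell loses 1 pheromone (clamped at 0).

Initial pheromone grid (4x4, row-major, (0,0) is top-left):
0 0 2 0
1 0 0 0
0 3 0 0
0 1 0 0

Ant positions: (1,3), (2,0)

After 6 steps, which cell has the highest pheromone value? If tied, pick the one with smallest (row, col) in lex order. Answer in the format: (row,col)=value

Step 1: ant0:(1,3)->N->(0,3) | ant1:(2,0)->E->(2,1)
  grid max=4 at (2,1)
Step 2: ant0:(0,3)->W->(0,2) | ant1:(2,1)->N->(1,1)
  grid max=3 at (2,1)
Step 3: ant0:(0,2)->E->(0,3) | ant1:(1,1)->S->(2,1)
  grid max=4 at (2,1)
Step 4: ant0:(0,3)->W->(0,2) | ant1:(2,1)->N->(1,1)
  grid max=3 at (2,1)
Step 5: ant0:(0,2)->E->(0,3) | ant1:(1,1)->S->(2,1)
  grid max=4 at (2,1)
Step 6: ant0:(0,3)->W->(0,2) | ant1:(2,1)->N->(1,1)
  grid max=3 at (2,1)
Final grid:
  0 0 2 0
  0 1 0 0
  0 3 0 0
  0 0 0 0
Max pheromone 3 at (2,1)

Answer: (2,1)=3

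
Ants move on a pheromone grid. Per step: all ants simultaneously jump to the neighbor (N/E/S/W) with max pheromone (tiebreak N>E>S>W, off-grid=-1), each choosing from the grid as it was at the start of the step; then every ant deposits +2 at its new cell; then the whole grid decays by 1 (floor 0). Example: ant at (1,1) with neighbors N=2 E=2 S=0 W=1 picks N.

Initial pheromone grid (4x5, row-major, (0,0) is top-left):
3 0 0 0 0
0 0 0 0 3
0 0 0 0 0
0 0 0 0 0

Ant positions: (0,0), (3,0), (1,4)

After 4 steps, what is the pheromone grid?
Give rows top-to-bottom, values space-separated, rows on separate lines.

After step 1: ants at (0,1),(2,0),(0,4)
  2 1 0 0 1
  0 0 0 0 2
  1 0 0 0 0
  0 0 0 0 0
After step 2: ants at (0,0),(1,0),(1,4)
  3 0 0 0 0
  1 0 0 0 3
  0 0 0 0 0
  0 0 0 0 0
After step 3: ants at (1,0),(0,0),(0,4)
  4 0 0 0 1
  2 0 0 0 2
  0 0 0 0 0
  0 0 0 0 0
After step 4: ants at (0,0),(1,0),(1,4)
  5 0 0 0 0
  3 0 0 0 3
  0 0 0 0 0
  0 0 0 0 0

5 0 0 0 0
3 0 0 0 3
0 0 0 0 0
0 0 0 0 0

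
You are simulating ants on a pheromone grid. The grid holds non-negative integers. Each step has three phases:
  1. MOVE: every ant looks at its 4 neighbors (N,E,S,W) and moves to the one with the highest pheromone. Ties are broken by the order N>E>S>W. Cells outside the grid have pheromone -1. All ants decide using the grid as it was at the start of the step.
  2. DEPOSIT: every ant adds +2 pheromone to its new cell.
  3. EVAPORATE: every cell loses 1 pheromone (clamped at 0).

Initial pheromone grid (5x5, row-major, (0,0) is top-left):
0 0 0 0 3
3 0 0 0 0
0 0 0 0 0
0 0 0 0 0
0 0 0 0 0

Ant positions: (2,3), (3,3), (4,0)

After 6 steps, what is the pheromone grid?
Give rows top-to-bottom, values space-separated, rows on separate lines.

After step 1: ants at (1,3),(2,3),(3,0)
  0 0 0 0 2
  2 0 0 1 0
  0 0 0 1 0
  1 0 0 0 0
  0 0 0 0 0
After step 2: ants at (2,3),(1,3),(2,0)
  0 0 0 0 1
  1 0 0 2 0
  1 0 0 2 0
  0 0 0 0 0
  0 0 0 0 0
After step 3: ants at (1,3),(2,3),(1,0)
  0 0 0 0 0
  2 0 0 3 0
  0 0 0 3 0
  0 0 0 0 0
  0 0 0 0 0
After step 4: ants at (2,3),(1,3),(0,0)
  1 0 0 0 0
  1 0 0 4 0
  0 0 0 4 0
  0 0 0 0 0
  0 0 0 0 0
After step 5: ants at (1,3),(2,3),(1,0)
  0 0 0 0 0
  2 0 0 5 0
  0 0 0 5 0
  0 0 0 0 0
  0 0 0 0 0
After step 6: ants at (2,3),(1,3),(0,0)
  1 0 0 0 0
  1 0 0 6 0
  0 0 0 6 0
  0 0 0 0 0
  0 0 0 0 0

1 0 0 0 0
1 0 0 6 0
0 0 0 6 0
0 0 0 0 0
0 0 0 0 0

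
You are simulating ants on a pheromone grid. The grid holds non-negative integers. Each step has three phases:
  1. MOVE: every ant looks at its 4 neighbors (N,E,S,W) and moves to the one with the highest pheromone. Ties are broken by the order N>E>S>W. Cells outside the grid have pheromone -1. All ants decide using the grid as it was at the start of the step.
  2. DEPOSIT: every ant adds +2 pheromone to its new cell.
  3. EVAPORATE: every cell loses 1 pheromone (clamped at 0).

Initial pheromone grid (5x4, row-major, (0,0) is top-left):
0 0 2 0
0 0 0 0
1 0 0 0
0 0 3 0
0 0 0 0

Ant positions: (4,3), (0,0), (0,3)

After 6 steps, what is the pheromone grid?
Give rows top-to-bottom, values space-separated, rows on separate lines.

After step 1: ants at (3,3),(0,1),(0,2)
  0 1 3 0
  0 0 0 0
  0 0 0 0
  0 0 2 1
  0 0 0 0
After step 2: ants at (3,2),(0,2),(0,1)
  0 2 4 0
  0 0 0 0
  0 0 0 0
  0 0 3 0
  0 0 0 0
After step 3: ants at (2,2),(0,1),(0,2)
  0 3 5 0
  0 0 0 0
  0 0 1 0
  0 0 2 0
  0 0 0 0
After step 4: ants at (3,2),(0,2),(0,1)
  0 4 6 0
  0 0 0 0
  0 0 0 0
  0 0 3 0
  0 0 0 0
After step 5: ants at (2,2),(0,1),(0,2)
  0 5 7 0
  0 0 0 0
  0 0 1 0
  0 0 2 0
  0 0 0 0
After step 6: ants at (3,2),(0,2),(0,1)
  0 6 8 0
  0 0 0 0
  0 0 0 0
  0 0 3 0
  0 0 0 0

0 6 8 0
0 0 0 0
0 0 0 0
0 0 3 0
0 0 0 0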